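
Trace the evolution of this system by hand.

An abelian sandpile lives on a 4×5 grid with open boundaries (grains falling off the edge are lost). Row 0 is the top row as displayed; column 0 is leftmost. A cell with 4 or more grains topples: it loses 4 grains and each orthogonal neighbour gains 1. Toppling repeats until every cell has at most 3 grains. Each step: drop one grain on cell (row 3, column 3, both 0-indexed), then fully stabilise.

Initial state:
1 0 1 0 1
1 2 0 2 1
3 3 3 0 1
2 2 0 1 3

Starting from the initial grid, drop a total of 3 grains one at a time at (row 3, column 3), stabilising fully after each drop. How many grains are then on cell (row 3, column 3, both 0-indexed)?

1

[0] 1 0 1 0 1
1 2 0 2 1
3 3 3 0 1
2 2 0 1 3
[1] 1 0 1 0 1
1 2 0 2 1
3 3 3 0 1
2 2 0 2 3
[2] 1 0 1 0 1
1 2 0 2 1
3 3 3 0 1
2 2 0 3 3
[3] 1 0 1 0 1
1 2 0 2 1
3 3 3 1 2
2 2 1 1 0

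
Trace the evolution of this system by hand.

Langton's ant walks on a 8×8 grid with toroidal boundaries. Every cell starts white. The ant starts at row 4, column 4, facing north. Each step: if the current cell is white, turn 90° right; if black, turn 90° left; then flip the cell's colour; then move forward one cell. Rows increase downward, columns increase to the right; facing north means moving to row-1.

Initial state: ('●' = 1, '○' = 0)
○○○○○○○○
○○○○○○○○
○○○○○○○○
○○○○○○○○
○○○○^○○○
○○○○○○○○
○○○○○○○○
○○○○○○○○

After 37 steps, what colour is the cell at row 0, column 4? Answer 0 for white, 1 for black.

t=0: ○○○○○○○○
○○○○○○○○
○○○○○○○○
○○○○○○○○
○○○○^○○○
○○○○○○○○
○○○○○○○○
○○○○○○○○
t=1: ○○○○○○○○
○○○○○○○○
○○○○○○○○
○○○○○○○○
○○○○●>○○
○○○○○○○○
○○○○○○○○
○○○○○○○○
t=2: ○○○○○○○○
○○○○○○○○
○○○○○○○○
○○○○○○○○
○○○○●●○○
○○○○○v○○
○○○○○○○○
○○○○○○○○
t=3: ○○○○○○○○
○○○○○○○○
○○○○○○○○
○○○○○○○○
○○○○●●○○
○○○○<●○○
○○○○○○○○
○○○○○○○○
t=4: ○○○○○○○○
○○○○○○○○
○○○○○○○○
○○○○○○○○
○○○○^●○○
○○○○●●○○
○○○○○○○○
○○○○○○○○
t=5: ○○○○○○○○
○○○○○○○○
○○○○○○○○
○○○○○○○○
○○○<○●○○
○○○○●●○○
○○○○○○○○
○○○○○○○○
t=6: ○○○○○○○○
○○○○○○○○
○○○○○○○○
○○○^○○○○
○○○●○●○○
○○○○●●○○
○○○○○○○○
○○○○○○○○
t=7: ○○○○○○○○
○○○○○○○○
○○○○○○○○
○○○●>○○○
○○○●○●○○
○○○○●●○○
○○○○○○○○
○○○○○○○○
t=8: ○○○○○○○○
○○○○○○○○
○○○○○○○○
○○○●●○○○
○○○●v●○○
○○○○●●○○
○○○○○○○○
○○○○○○○○
t=9: ○○○○○○○○
○○○○○○○○
○○○○○○○○
○○○●●○○○
○○○<●●○○
○○○○●●○○
○○○○○○○○
○○○○○○○○
t=10: ○○○○○○○○
○○○○○○○○
○○○○○○○○
○○○●●○○○
○○○○●●○○
○○○v●●○○
○○○○○○○○
○○○○○○○○
t=11: ○○○○○○○○
○○○○○○○○
○○○○○○○○
○○○●●○○○
○○○○●●○○
○○<●●●○○
○○○○○○○○
○○○○○○○○
t=12: ○○○○○○○○
○○○○○○○○
○○○○○○○○
○○○●●○○○
○○^○●●○○
○○●●●●○○
○○○○○○○○
○○○○○○○○
t=13: ○○○○○○○○
○○○○○○○○
○○○○○○○○
○○○●●○○○
○○●>●●○○
○○●●●●○○
○○○○○○○○
○○○○○○○○
t=14: ○○○○○○○○
○○○○○○○○
○○○○○○○○
○○○●●○○○
○○●●●●○○
○○●v●●○○
○○○○○○○○
○○○○○○○○
t=15: ○○○○○○○○
○○○○○○○○
○○○○○○○○
○○○●●○○○
○○●●●●○○
○○●○>●○○
○○○○○○○○
○○○○○○○○
t=16: ○○○○○○○○
○○○○○○○○
○○○○○○○○
○○○●●○○○
○○●●^●○○
○○●○○●○○
○○○○○○○○
○○○○○○○○
t=17: ○○○○○○○○
○○○○○○○○
○○○○○○○○
○○○●●○○○
○○●<○●○○
○○●○○●○○
○○○○○○○○
○○○○○○○○
t=18: ○○○○○○○○
○○○○○○○○
○○○○○○○○
○○○●●○○○
○○●○○●○○
○○●v○●○○
○○○○○○○○
○○○○○○○○
t=19: ○○○○○○○○
○○○○○○○○
○○○○○○○○
○○○●●○○○
○○●○○●○○
○○<●○●○○
○○○○○○○○
○○○○○○○○
t=20: ○○○○○○○○
○○○○○○○○
○○○○○○○○
○○○●●○○○
○○●○○●○○
○○○●○●○○
○○v○○○○○
○○○○○○○○
t=21: ○○○○○○○○
○○○○○○○○
○○○○○○○○
○○○●●○○○
○○●○○●○○
○○○●○●○○
○<●○○○○○
○○○○○○○○
t=22: ○○○○○○○○
○○○○○○○○
○○○○○○○○
○○○●●○○○
○○●○○●○○
○^○●○●○○
○●●○○○○○
○○○○○○○○
t=23: ○○○○○○○○
○○○○○○○○
○○○○○○○○
○○○●●○○○
○○●○○●○○
○●>●○●○○
○●●○○○○○
○○○○○○○○
t=24: ○○○○○○○○
○○○○○○○○
○○○○○○○○
○○○●●○○○
○○●○○●○○
○●●●○●○○
○●v○○○○○
○○○○○○○○
t=25: ○○○○○○○○
○○○○○○○○
○○○○○○○○
○○○●●○○○
○○●○○●○○
○●●●○●○○
○●○>○○○○
○○○○○○○○
t=26: ○○○○○○○○
○○○○○○○○
○○○○○○○○
○○○●●○○○
○○●○○●○○
○●●●○●○○
○●○●○○○○
○○○v○○○○
t=27: ○○○○○○○○
○○○○○○○○
○○○○○○○○
○○○●●○○○
○○●○○●○○
○●●●○●○○
○●○●○○○○
○○<●○○○○
t=28: ○○○○○○○○
○○○○○○○○
○○○○○○○○
○○○●●○○○
○○●○○●○○
○●●●○●○○
○●^●○○○○
○○●●○○○○
t=29: ○○○○○○○○
○○○○○○○○
○○○○○○○○
○○○●●○○○
○○●○○●○○
○●●●○●○○
○●●>○○○○
○○●●○○○○
t=30: ○○○○○○○○
○○○○○○○○
○○○○○○○○
○○○●●○○○
○○●○○●○○
○●●^○●○○
○●●○○○○○
○○●●○○○○
t=31: ○○○○○○○○
○○○○○○○○
○○○○○○○○
○○○●●○○○
○○●○○●○○
○●<○○●○○
○●●○○○○○
○○●●○○○○
t=32: ○○○○○○○○
○○○○○○○○
○○○○○○○○
○○○●●○○○
○○●○○●○○
○●○○○●○○
○●v○○○○○
○○●●○○○○
t=33: ○○○○○○○○
○○○○○○○○
○○○○○○○○
○○○●●○○○
○○●○○●○○
○●○○○●○○
○●○>○○○○
○○●●○○○○
t=34: ○○○○○○○○
○○○○○○○○
○○○○○○○○
○○○●●○○○
○○●○○●○○
○●○○○●○○
○●○●○○○○
○○●v○○○○
t=35: ○○○○○○○○
○○○○○○○○
○○○○○○○○
○○○●●○○○
○○●○○●○○
○●○○○●○○
○●○●○○○○
○○●○>○○○
t=36: ○○○○v○○○
○○○○○○○○
○○○○○○○○
○○○●●○○○
○○●○○●○○
○●○○○●○○
○●○●○○○○
○○●○●○○○
t=37: ○○○<●○○○
○○○○○○○○
○○○○○○○○
○○○●●○○○
○○●○○●○○
○●○○○●○○
○●○●○○○○
○○●○●○○○

1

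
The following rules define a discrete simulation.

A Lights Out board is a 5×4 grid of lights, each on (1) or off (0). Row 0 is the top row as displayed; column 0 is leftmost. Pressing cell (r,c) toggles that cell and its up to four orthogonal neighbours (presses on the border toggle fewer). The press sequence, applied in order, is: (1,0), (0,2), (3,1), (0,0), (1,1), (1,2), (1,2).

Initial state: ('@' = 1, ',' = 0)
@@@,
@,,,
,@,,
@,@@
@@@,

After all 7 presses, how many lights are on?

8

t=0: @@@,
@,,,
,@,,
@,@@
@@@,
t=1: ,@@,
,@,,
@@,,
@,@@
@@@,
t=2: ,,,@
,@@,
@@,,
@,@@
@@@,
t=3: ,,,@
,@@,
@,,,
,@,@
@,@,
t=4: @@,@
@@@,
@,,,
,@,@
@,@,
t=5: @,,@
,,,,
@@,,
,@,@
@,@,
t=6: @,@@
,@@@
@@@,
,@,@
@,@,
t=7: @,,@
,,,,
@@,,
,@,@
@,@,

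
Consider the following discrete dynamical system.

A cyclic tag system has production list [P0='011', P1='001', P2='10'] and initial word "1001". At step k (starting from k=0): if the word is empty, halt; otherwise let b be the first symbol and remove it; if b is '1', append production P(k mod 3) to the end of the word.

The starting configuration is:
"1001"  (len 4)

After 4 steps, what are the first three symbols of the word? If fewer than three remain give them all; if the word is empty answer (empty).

011

gen 0: "1001"  (len 4)
gen 1: "001011"  (len 6)
gen 2: "01011"  (len 5)
gen 3: "1011"  (len 4)
gen 4: "011011"  (len 6)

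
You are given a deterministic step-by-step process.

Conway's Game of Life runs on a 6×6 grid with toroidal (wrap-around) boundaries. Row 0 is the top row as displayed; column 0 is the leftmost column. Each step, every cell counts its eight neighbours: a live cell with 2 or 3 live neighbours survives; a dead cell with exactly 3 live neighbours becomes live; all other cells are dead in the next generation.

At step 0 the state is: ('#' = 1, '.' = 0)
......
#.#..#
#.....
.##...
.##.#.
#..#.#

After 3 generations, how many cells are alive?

11

step 0: ......
#.#..#
#.....
.##...
.##.#.
#..#.#
step 1: .#..#.
##...#
#.#..#
#.##..
....##
######
step 2: ......
..#.#.
..###.
#.##..
......
.##...
step 3: .###..
..#.#.
....##
.##.#.
...#..
......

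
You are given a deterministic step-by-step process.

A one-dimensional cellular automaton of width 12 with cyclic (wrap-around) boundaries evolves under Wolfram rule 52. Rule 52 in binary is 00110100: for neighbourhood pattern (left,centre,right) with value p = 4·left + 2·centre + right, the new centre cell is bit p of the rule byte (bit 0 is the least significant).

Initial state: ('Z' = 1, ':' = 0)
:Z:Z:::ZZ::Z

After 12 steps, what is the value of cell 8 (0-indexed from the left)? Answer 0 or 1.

k=0  :Z:Z:::ZZ::Z
k=1  ZZZZZ::::Z:Z
k=2  :::::Z:::ZZ:
k=3  :::::ZZ::::Z
k=4  Z::::::Z:::Z
k=5  :Z:::::ZZ:::
k=6  :ZZ::::::Z::
k=7  :::Z:::::ZZ:
k=8  :::ZZ::::::Z
k=9  Z::::Z:::::Z
k=10  :Z:::ZZ:::::
k=11  :ZZ::::Z::::
k=12  :::Z:::ZZ:::

1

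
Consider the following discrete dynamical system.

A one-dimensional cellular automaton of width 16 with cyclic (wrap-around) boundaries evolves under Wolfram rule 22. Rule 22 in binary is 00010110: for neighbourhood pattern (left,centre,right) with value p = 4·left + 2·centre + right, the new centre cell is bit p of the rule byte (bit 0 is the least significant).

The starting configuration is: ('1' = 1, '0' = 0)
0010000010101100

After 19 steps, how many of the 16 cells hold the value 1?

gen 0: 0010000010101100
gen 1: 0111000110100010
gen 2: 1000101000110111
gen 3: 0101101101000000
gen 4: 1100000001100000
gen 5: 0010000010010001
gen 6: 1111000111111011
gen 7: 0000101000000000
gen 8: 0001101100000000
gen 9: 0010000010000000
gen 10: 0111000111000000
gen 11: 1000101000100000
gen 12: 1101101101110001
gen 13: 0000000000001010
gen 14: 0000000000011011
gen 15: 1000000000100000
gen 16: 1100000001110001
gen 17: 0010000010001010
gen 18: 0111000111011011
gen 19: 0000101000000000

2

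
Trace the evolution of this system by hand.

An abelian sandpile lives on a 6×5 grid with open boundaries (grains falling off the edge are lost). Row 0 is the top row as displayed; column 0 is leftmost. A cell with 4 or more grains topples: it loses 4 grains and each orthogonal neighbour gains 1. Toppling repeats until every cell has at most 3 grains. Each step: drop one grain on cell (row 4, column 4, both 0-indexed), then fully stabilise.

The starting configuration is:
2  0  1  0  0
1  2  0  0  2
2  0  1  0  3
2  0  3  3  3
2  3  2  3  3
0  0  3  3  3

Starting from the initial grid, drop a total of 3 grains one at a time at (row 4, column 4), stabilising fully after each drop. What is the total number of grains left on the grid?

42

step 0: 2  0  1  0  0
1  2  0  0  2
2  0  1  0  3
2  0  3  3  3
2  3  2  3  3
0  0  3  3  3
step 1: 2  0  1  0  0
1  2  0  0  3
2  0  2  2  0
2  2  1  2  2
3  0  2  3  3
0  2  1  2  1
step 2: 2  0  1  0  0
1  2  0  0  3
2  0  2  2  0
2  2  1  3  3
3  0  3  0  1
0  2  1  3  2
step 3: 2  0  1  0  0
1  2  0  0  3
2  0  2  2  0
2  2  1  3  3
3  0  3  0  2
0  2  1  3  2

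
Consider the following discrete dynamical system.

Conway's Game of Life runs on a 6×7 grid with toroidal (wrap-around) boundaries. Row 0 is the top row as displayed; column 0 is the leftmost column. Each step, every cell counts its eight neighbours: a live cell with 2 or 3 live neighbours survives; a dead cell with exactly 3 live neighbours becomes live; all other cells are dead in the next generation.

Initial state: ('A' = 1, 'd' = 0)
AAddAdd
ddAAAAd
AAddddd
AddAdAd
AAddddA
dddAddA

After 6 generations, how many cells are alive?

5

step 0: AAddAdd
ddAAAAd
AAddddd
AddAdAd
AAddddA
dddAddA
step 1: AAddddA
ddAAAAA
AAdddAd
ddAdddd
dAAdAAd
ddAddAA
step 2: dAddddd
ddAAAdd
AAdddAd
AdAAAAA
dAAdAAA
ddAAAdd
step 3: dAddddd
AdAAAdd
Adddddd
ddddddd
ddddddd
AdddAdd
step 4: AAAdAdd
AdAAddd
dAdAddd
ddddddd
ddddddd
ddddddd
step 5: AdAdddd
AdddAdd
dAdAddd
ddddddd
ddddddd
dAddddd
step 6: Adddddd
AdAAddd
ddddddd
ddddddd
ddddddd
dAddddd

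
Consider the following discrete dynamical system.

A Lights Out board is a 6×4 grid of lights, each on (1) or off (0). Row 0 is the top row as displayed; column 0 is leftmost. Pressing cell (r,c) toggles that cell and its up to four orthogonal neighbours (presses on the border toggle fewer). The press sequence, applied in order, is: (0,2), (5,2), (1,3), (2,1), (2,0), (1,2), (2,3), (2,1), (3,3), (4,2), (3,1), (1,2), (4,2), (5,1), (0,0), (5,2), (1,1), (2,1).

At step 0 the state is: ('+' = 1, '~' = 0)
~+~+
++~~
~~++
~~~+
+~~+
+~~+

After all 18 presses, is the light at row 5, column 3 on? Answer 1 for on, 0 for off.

1

[0] ~+~+
++~~
~~++
~~~+
+~~+
+~~+
[1] ~~+~
+++~
~~++
~~~+
+~~+
+~~+
[2] ~~+~
+++~
~~++
~~~+
+~++
+++~
[3] ~~++
++~+
~~+~
~~~+
+~++
+++~
[4] ~~++
+~~+
++~~
~+~+
+~++
+++~
[5] ~~++
~~~+
~~~~
++~+
+~++
+++~
[6] ~~~+
~++~
~~+~
++~+
+~++
+++~
[7] ~~~+
~+++
~~~+
++~~
+~++
+++~
[8] ~~~+
~~++
++++
+~~~
+~++
+++~
[9] ~~~+
~~++
+++~
+~++
+~+~
+++~
[10] ~~~+
~~++
+++~
+~~+
++~+
++~~
[11] ~~~+
~~++
+~+~
~+++
+~~+
++~~
[12] ~~++
~+~~
+~~~
~+++
+~~+
++~~
[13] ~~++
~+~~
+~~~
~+~+
+++~
+++~
[14] ~~++
~+~~
+~~~
~+~+
+~+~
~~~~
[15] ++++
++~~
+~~~
~+~+
+~+~
~~~~
[16] ++++
++~~
+~~~
~+~+
+~~~
~+++
[17] +~++
~~+~
++~~
~+~+
+~~~
~+++
[18] +~++
~++~
~~+~
~~~+
+~~~
~+++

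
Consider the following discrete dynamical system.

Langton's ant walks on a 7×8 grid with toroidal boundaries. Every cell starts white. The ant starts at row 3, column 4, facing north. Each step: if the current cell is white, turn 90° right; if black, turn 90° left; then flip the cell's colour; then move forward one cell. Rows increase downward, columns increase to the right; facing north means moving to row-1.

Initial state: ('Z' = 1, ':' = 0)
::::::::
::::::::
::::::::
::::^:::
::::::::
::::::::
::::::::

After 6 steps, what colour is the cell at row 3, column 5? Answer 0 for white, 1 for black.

0) ::::::::
::::::::
::::::::
::::^:::
::::::::
::::::::
::::::::
1) ::::::::
::::::::
::::::::
::::Z>::
::::::::
::::::::
::::::::
2) ::::::::
::::::::
::::::::
::::ZZ::
:::::v::
::::::::
::::::::
3) ::::::::
::::::::
::::::::
::::ZZ::
::::<Z::
::::::::
::::::::
4) ::::::::
::::::::
::::::::
::::^Z::
::::ZZ::
::::::::
::::::::
5) ::::::::
::::::::
::::::::
:::<:Z::
::::ZZ::
::::::::
::::::::
6) ::::::::
::::::::
:::^::::
:::Z:Z::
::::ZZ::
::::::::
::::::::

1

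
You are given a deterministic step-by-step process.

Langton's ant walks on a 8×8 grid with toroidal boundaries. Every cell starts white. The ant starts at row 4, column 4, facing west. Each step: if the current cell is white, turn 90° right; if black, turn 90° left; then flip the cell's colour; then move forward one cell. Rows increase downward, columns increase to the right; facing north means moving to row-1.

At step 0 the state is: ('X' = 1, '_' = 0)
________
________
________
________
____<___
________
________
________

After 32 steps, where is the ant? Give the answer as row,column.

6,6

gen 0: ________
________
________
________
____<___
________
________
________
gen 1: ________
________
________
____^___
____X___
________
________
________
gen 2: ________
________
________
____X>__
____X___
________
________
________
gen 3: ________
________
________
____XX__
____Xv__
________
________
________
gen 4: ________
________
________
____XX__
____<X__
________
________
________
gen 5: ________
________
________
____XX__
_____X__
____v___
________
________
gen 6: ________
________
________
____XX__
_____X__
___<X___
________
________
gen 7: ________
________
________
____XX__
___^_X__
___XX___
________
________
gen 8: ________
________
________
____XX__
___X>X__
___XX___
________
________
gen 9: ________
________
________
____XX__
___XXX__
___Xv___
________
________
gen 10: ________
________
________
____XX__
___XXX__
___X_>__
________
________
gen 11: ________
________
________
____XX__
___XXX__
___X_X__
_____v__
________
gen 12: ________
________
________
____XX__
___XXX__
___X_X__
____<X__
________
gen 13: ________
________
________
____XX__
___XXX__
___X^X__
____XX__
________
gen 14: ________
________
________
____XX__
___XXX__
___XX>__
____XX__
________
gen 15: ________
________
________
____XX__
___XX^__
___XX___
____XX__
________
gen 16: ________
________
________
____XX__
___X<___
___XX___
____XX__
________
gen 17: ________
________
________
____XX__
___X____
___Xv___
____XX__
________
gen 18: ________
________
________
____XX__
___X____
___X_>__
____XX__
________
gen 19: ________
________
________
____XX__
___X____
___X_X__
____Xv__
________
gen 20: ________
________
________
____XX__
___X____
___X_X__
____X_>_
________
gen 21: ________
________
________
____XX__
___X____
___X_X__
____X_X_
______v_
gen 22: ________
________
________
____XX__
___X____
___X_X__
____X_X_
_____<X_
gen 23: ________
________
________
____XX__
___X____
___X_X__
____X^X_
_____XX_
gen 24: ________
________
________
____XX__
___X____
___X_X__
____XX>_
_____XX_
gen 25: ________
________
________
____XX__
___X____
___X_X^_
____XX__
_____XX_
gen 26: ________
________
________
____XX__
___X____
___X_XX>
____XX__
_____XX_
gen 27: ________
________
________
____XX__
___X____
___X_XXX
____XX_v
_____XX_
gen 28: ________
________
________
____XX__
___X____
___X_XXX
____XX<X
_____XX_
gen 29: ________
________
________
____XX__
___X____
___X_X^X
____XXXX
_____XX_
gen 30: ________
________
________
____XX__
___X____
___X_<_X
____XXXX
_____XX_
gen 31: ________
________
________
____XX__
___X____
___X___X
____XvXX
_____XX_
gen 32: ________
________
________
____XX__
___X____
___X___X
____X_>X
_____XX_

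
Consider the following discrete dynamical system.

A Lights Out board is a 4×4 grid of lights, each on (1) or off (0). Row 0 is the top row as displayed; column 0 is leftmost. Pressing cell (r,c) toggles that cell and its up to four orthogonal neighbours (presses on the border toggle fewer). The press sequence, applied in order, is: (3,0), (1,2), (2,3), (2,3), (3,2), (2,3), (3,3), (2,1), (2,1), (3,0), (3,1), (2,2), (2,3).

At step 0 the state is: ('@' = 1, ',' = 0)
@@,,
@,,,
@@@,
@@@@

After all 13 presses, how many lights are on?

step 0: @@,,
@,,,
@@@,
@@@@
step 1: @@,,
@,,,
,@@,
,,@@
step 2: @@@,
@@@@
,@,,
,,@@
step 3: @@@,
@@@,
,@@@
,,@,
step 4: @@@,
@@@@
,@,,
,,@@
step 5: @@@,
@@@@
,@@,
,@,,
step 6: @@@,
@@@,
,@,@
,@,@
step 7: @@@,
@@@,
,@,,
,@@,
step 8: @@@,
@,@,
@,@,
,,@,
step 9: @@@,
@@@,
,@,,
,@@,
step 10: @@@,
@@@,
@@,,
@,@,
step 11: @@@,
@@@,
@,,,
,@,,
step 12: @@@,
@@,,
@@@@
,@@,
step 13: @@@,
@@,@
@@,,
,@@@

11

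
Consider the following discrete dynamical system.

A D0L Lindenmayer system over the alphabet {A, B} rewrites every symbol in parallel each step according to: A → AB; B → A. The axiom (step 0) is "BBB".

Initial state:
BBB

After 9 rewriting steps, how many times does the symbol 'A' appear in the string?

gen 0: BBB
gen 1: AAA
gen 2: ABABAB
gen 3: ABAABAABA
gen 4: ABAABABAABABAAB
gen 5: ABAABABAABAABABAABAABABA
gen 6: ABAABABAABAABABAABABAABAABABAABABAABAAB
gen 7: ABAABABAABAABABAABABAABAABABAABAABABAABABAABAABABAABAABABAABABA
gen 8: ABAABABAABAABABAABABAABAABABAABAABABAABABAABAABABAABABAABAABABAABAABABAABABAABAABABAABABAABAABABAABAAB
gen 9: ABAABABAABAABABAABABAABAABABAABAABABAABABAABAABABAABABAABA…ABAABAABABAABAABABAABABAABAABABAABAABABAABABAABAABABAABABA  (len 165)

102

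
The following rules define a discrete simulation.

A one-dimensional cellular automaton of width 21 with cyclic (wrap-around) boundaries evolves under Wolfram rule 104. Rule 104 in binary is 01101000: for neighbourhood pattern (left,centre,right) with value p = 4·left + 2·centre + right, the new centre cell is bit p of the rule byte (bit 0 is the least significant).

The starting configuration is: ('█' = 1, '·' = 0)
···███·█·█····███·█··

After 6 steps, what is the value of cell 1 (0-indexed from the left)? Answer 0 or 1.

0) ···███·█·█····███·█··
1) ···█·██·█·····█·██···
2) ····████·······███···
3) ····█··█·······█·█···
4) ················█····
5) ·····················
6) ·····················

0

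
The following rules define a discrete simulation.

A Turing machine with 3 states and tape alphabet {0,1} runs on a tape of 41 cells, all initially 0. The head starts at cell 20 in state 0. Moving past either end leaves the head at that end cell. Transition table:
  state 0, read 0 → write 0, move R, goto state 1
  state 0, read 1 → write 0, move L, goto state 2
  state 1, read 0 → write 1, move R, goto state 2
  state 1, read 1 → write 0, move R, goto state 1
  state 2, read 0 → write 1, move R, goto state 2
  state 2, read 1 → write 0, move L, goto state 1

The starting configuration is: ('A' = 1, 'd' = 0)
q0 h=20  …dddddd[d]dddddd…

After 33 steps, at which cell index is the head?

40

0) q0 h=20  …dddddd[d]dddddd…
1) q1 h=21  …dddddd[d]dddddd…
2) q2 h=22  …dddddA[d]dddddd…
3) q2 h=23  …ddddAA[d]dddddd…
4) q2 h=24  …dddAAA[d]dddddd…
5) q2 h=25  …ddAAAA[d]dddddd…
6) q2 h=26  …dAAAAA[d]dddddd…
7) q2 h=27  …AAAAAA[d]dddddd…
8) q2 h=28  …AAAAAA[d]dddddd…
9) q2 h=29  …AAAAAA[d]dddddd…
10) q2 h=30  …AAAAAA[d]dddddd…
11) q2 h=31  …AAAAAA[d]dddddd…
12) q2 h=32  …AAAAAA[d]dddddd…
13) q2 h=33  …AAAAAA[d]dddddd…
14) q2 h=34  …AAAAAA[d]dddddd|
15) q2 h=35  …AAAAAA[d]ddddd|
16) q2 h=36  …AAAAAA[d]dddd|
17) q2 h=37  …AAAAAA[d]ddd|
18) q2 h=38  …AAAAAA[d]dd|
19) q2 h=39  …AAAAAA[d]d|
20) q2 h=40  …AAAAAA[d]|
21) q2 h=40  …AAAAAA[A]|
22) q1 h=39  …AAAAAA[A]d|
23) q1 h=40  …AAAAAd[d]|
24) q2 h=40  …AAAAAd[A]|
25) q1 h=39  …AAAAAA[d]d|
26) q2 h=40  …AAAAAA[d]|
27) q2 h=40  …AAAAAA[A]|
28) q1 h=39  …AAAAAA[A]d|
29) q1 h=40  …AAAAAd[d]|
30) q2 h=40  …AAAAAd[A]|
31) q1 h=39  …AAAAAA[d]d|
32) q2 h=40  …AAAAAA[d]|
33) q2 h=40  …AAAAAA[A]|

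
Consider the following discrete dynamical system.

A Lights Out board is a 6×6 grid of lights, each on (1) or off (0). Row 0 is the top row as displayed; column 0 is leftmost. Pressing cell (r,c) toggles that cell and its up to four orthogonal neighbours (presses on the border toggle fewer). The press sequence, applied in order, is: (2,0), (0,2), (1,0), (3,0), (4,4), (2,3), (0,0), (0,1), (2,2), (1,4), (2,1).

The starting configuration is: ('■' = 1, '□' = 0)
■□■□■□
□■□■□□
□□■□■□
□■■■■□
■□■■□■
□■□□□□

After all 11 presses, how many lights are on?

[0] ■□■□■□
□■□■□□
□□■□■□
□■■■■□
■□■■□■
□■□□□□
[1] ■□■□■□
■■□■□□
■■■□■□
■■■■■□
■□■■□■
□■□□□□
[2] ■■□■■□
■■■■□□
■■■□■□
■■■■■□
■□■■□■
□■□□□□
[3] □■□■■□
□□■■□□
□■■□■□
■■■■■□
■□■■□■
□■□□□□
[4] □■□■■□
□□■■□□
■■■□■□
□□■■■□
□□■■□■
□■□□□□
[5] □■□■■□
□□■■□□
■■■□■□
□□■■□□
□□■□■□
□■□□■□
[6] □■□■■□
□□■□□□
■■□■□□
□□■□□□
□□■□■□
□■□□■□
[7] ■□□■■□
■□■□□□
■■□■□□
□□■□□□
□□■□■□
□■□□■□
[8] □■■■■□
■■■□□□
■■□■□□
□□■□□□
□□■□■□
□■□□■□
[9] □■■■■□
■■□□□□
■□■□□□
□□□□□□
□□■□■□
□■□□■□
[10] □■■■□□
■■□■■■
■□■□■□
□□□□□□
□□■□■□
□■□□■□
[11] □■■■□□
■□□■■■
□■□□■□
□■□□□□
□□■□■□
□■□□■□

14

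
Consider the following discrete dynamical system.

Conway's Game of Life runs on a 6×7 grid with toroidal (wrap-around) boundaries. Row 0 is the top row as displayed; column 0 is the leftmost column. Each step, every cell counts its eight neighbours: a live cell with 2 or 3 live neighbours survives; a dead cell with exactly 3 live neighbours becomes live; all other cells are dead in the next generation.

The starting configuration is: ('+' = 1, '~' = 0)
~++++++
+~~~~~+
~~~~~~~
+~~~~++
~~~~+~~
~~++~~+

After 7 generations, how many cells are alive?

16

[0] ~++++++
+~~~~~+
~~~~~~~
+~~~~++
~~~~+~~
~~++~~+
[1] ~+~~+~~
+++++~+
~~~~~+~
~~~~~++
+~~++~~
++~~~~+
[2] ~~~~+~~
+++++~+
~+++~~~
~~~~~++
~+~~+~~
~++++++
[3] ~~~~~~~
+~~~++~
~~~~~~~
++~+++~
~+~~~~~
+++~~~~
[4] +~~~~~+
~~~~~~~
++~+~~~
+++~+~~
~~~++~+
+++~~~~
[5] +~~~~~+
~+~~~~+
+~~+~~~
~~~~+++
~~~~+++
~+++~+~
[6] ~~~~~++
~+~~~~+
+~~~+~~
+~~+~~~
+~+~~~~
~+++~~~
[7] ~+~~~++
~~~~~~+
++~~~~+
+~~+~~+
+~~~~~~
++++~~+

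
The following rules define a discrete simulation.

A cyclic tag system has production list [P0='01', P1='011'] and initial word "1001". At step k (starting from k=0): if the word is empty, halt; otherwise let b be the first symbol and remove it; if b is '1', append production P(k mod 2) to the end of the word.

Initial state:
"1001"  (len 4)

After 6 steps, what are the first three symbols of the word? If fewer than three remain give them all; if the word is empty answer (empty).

[0] "1001"  (len 4)
[1] "00101"  (len 5)
[2] "0101"  (len 4)
[3] "101"  (len 3)
[4] "01011"  (len 5)
[5] "1011"  (len 4)
[6] "011011"  (len 6)

011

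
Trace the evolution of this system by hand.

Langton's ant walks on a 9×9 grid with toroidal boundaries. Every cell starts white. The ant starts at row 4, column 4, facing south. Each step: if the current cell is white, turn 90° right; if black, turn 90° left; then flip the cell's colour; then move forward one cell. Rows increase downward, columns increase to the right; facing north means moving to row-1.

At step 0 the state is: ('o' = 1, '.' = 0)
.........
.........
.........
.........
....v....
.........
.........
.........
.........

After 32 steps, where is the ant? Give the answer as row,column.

2,6

step 0: .........
.........
.........
.........
....v....
.........
.........
.........
.........
step 1: .........
.........
.........
.........
...<o....
.........
.........
.........
.........
step 2: .........
.........
.........
...^.....
...oo....
.........
.........
.........
.........
step 3: .........
.........
.........
...o>....
...oo....
.........
.........
.........
.........
step 4: .........
.........
.........
...oo....
...ov....
.........
.........
.........
.........
step 5: .........
.........
.........
...oo....
...o.>...
.........
.........
.........
.........
step 6: .........
.........
.........
...oo....
...o.o...
.....v...
.........
.........
.........
step 7: .........
.........
.........
...oo....
...o.o...
....<o...
.........
.........
.........
step 8: .........
.........
.........
...oo....
...o^o...
....oo...
.........
.........
.........
step 9: .........
.........
.........
...oo....
...oo>...
....oo...
.........
.........
.........
step 10: .........
.........
.........
...oo^...
...oo....
....oo...
.........
.........
.........
step 11: .........
.........
.........
...ooo>..
...oo....
....oo...
.........
.........
.........
step 12: .........
.........
.........
...oooo..
...oo.v..
....oo...
.........
.........
.........
step 13: .........
.........
.........
...oooo..
...oo<o..
....oo...
.........
.........
.........
step 14: .........
.........
.........
...oo^o..
...oooo..
....oo...
.........
.........
.........
step 15: .........
.........
.........
...o<.o..
...oooo..
....oo...
.........
.........
.........
step 16: .........
.........
.........
...o..o..
...ovoo..
....oo...
.........
.........
.........
step 17: .........
.........
.........
...o..o..
...o.>o..
....oo...
.........
.........
.........
step 18: .........
.........
.........
...o.^o..
...o..o..
....oo...
.........
.........
.........
step 19: .........
.........
.........
...o.o>..
...o..o..
....oo...
.........
.........
.........
step 20: .........
.........
......^..
...o.o...
...o..o..
....oo...
.........
.........
.........
step 21: .........
.........
......o>.
...o.o...
...o..o..
....oo...
.........
.........
.........
step 22: .........
.........
......oo.
...o.o.v.
...o..o..
....oo...
.........
.........
.........
step 23: .........
.........
......oo.
...o.o<o.
...o..o..
....oo...
.........
.........
.........
step 24: .........
.........
......^o.
...o.ooo.
...o..o..
....oo...
.........
.........
.........
step 25: .........
.........
.....<.o.
...o.ooo.
...o..o..
....oo...
.........
.........
.........
step 26: .........
.....^...
.....o.o.
...o.ooo.
...o..o..
....oo...
.........
.........
.........
step 27: .........
.....o>..
.....o.o.
...o.ooo.
...o..o..
....oo...
.........
.........
.........
step 28: .........
.....oo..
.....ovo.
...o.ooo.
...o..o..
....oo...
.........
.........
.........
step 29: .........
.....oo..
.....<oo.
...o.ooo.
...o..o..
....oo...
.........
.........
.........
step 30: .........
.....oo..
......oo.
...o.voo.
...o..o..
....oo...
.........
.........
.........
step 31: .........
.....oo..
......oo.
...o..>o.
...o..o..
....oo...
.........
.........
.........
step 32: .........
.....oo..
......^o.
...o...o.
...o..o..
....oo...
.........
.........
.........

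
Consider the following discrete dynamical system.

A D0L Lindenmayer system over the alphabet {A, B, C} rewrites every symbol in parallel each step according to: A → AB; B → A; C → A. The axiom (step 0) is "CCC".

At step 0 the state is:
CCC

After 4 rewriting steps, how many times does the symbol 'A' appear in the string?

9

step 0: CCC
step 1: AAA
step 2: ABABAB
step 3: ABAABAABA
step 4: ABAABABAABABAAB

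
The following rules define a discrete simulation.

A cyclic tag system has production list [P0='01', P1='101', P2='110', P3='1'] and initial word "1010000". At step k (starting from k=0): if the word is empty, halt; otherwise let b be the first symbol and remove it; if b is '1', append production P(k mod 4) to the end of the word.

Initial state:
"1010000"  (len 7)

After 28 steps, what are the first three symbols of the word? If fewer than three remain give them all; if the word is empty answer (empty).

k=0  "1010000"  (len 7)
k=1  "01000001"  (len 8)
k=2  "1000001"  (len 7)
k=3  "000001110"  (len 9)
k=4  "00001110"  (len 8)
k=5  "0001110"  (len 7)
k=6  "001110"  (len 6)
k=7  "01110"  (len 5)
k=8  "1110"  (len 4)
k=9  "11001"  (len 5)
k=10  "1001101"  (len 7)
k=11  "001101110"  (len 9)
k=12  "01101110"  (len 8)
k=13  "1101110"  (len 7)
k=14  "101110101"  (len 9)
k=15  "01110101110"  (len 11)
k=16  "1110101110"  (len 10)
k=17  "11010111001"  (len 11)
k=18  "1010111001101"  (len 13)
k=19  "010111001101110"  (len 15)
k=20  "10111001101110"  (len 14)
k=21  "011100110111001"  (len 15)
k=22  "11100110111001"  (len 14)
k=23  "1100110111001110"  (len 16)
k=24  "1001101110011101"  (len 16)
k=25  "00110111001110101"  (len 17)
k=26  "0110111001110101"  (len 16)
k=27  "110111001110101"  (len 15)
k=28  "101110011101011"  (len 15)

101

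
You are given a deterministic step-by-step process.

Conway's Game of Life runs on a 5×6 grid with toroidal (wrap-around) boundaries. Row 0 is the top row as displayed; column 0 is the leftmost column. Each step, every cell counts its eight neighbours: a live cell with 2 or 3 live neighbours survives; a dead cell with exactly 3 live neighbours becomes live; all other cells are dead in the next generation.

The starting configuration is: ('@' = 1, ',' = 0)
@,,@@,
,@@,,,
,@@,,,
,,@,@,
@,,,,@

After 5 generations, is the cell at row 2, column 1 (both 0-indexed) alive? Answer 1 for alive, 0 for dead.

[0] @,,@@,
,@@,,,
,@@,,,
,,@,@,
@,,,,@
[1] @,@@@,
@,,,,,
,,,,,,
@,@@,@
@@,,,,
[2] @,@@,,
,@,@,@
@@,,,@
@,@,,@
,,,,,,
[3] @@@@@,
,,,@,@
,,,,,,
,,,,,@
@,@@,@
[4] ,,,,,,
@@,@,@
,,,,@,
@,,,@@
,,,,,,
[5] @,,,,,
@,,,@@
,@,@,,
,,,,@@
,,,,,@

1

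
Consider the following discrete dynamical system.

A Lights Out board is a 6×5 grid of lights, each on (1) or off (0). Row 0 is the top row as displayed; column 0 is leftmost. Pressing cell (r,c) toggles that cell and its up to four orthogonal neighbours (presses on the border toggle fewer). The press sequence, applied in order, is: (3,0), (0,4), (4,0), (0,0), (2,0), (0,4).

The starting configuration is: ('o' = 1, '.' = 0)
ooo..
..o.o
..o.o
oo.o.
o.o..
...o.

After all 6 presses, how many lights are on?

t=0: ooo..
..o.o
..o.o
oo.o.
o.o..
...o.
t=1: ooo..
..o.o
o.o.o
...o.
..o..
...o.
t=2: ooooo
..o..
o.o.o
...o.
..o..
...o.
t=3: ooooo
..o..
o.o.o
o..o.
ooo..
o..o.
t=4: ..ooo
o.o..
o.o.o
o..o.
ooo..
o..o.
t=5: ..ooo
..o..
.oo.o
...o.
ooo..
o..o.
t=6: ..o..
..o.o
.oo.o
...o.
ooo..
o..o.

12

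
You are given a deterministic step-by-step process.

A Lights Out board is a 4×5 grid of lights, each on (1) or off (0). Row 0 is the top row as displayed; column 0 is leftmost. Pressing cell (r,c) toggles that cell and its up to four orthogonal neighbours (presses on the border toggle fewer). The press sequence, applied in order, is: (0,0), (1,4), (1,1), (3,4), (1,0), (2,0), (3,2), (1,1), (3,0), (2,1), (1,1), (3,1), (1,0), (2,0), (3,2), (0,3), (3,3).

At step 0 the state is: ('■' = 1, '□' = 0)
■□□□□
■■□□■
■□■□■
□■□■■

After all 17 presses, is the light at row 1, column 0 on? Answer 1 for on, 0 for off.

1

gen 0: ■□□□□
■■□□■
■□■□■
□■□■■
gen 1: □■□□□
□■□□■
■□■□■
□■□■■
gen 2: □■□□■
□■□■□
■□■□□
□■□■■
gen 3: □□□□■
■□■■□
■■■□□
□■□■■
gen 4: □□□□■
■□■■□
■■■□■
□■□□□
gen 5: ■□□□■
□■■■□
□■■□■
□■□□□
gen 6: ■□□□■
■■■■□
■□■□■
■■□□□
gen 7: ■□□□■
■■■■□
■□□□■
■□■■□
gen 8: ■■□□■
□□□■□
■■□□■
■□■■□
gen 9: ■■□□■
□□□■□
□■□□■
□■■■□
gen 10: ■■□□■
□■□■□
■□■□■
□□■■□
gen 11: ■□□□■
■□■■□
■■■□■
□□■■□
gen 12: ■□□□■
■□■■□
■□■□■
■■□■□
gen 13: □□□□■
□■■■□
□□■□■
■■□■□
gen 14: □□□□■
■■■■□
■■■□■
□■□■□
gen 15: □□□□■
■■■■□
■■□□■
□□■□□
gen 16: □□■■□
■■■□□
■■□□■
□□■□□
gen 17: □□■■□
■■■□□
■■□■■
□□□■■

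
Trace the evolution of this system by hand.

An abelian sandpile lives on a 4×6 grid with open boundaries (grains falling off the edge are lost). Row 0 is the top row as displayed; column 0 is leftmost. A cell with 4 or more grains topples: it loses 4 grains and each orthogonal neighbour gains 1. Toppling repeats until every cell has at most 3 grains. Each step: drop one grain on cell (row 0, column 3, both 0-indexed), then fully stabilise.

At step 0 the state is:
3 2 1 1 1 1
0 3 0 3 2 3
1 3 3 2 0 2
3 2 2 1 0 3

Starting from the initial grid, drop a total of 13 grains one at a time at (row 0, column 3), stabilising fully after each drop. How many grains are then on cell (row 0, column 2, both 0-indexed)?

3

[0] 3 2 1 1 1 1
0 3 0 3 2 3
1 3 3 2 0 2
3 2 2 1 0 3
[1] 3 2 1 2 1 1
0 3 0 3 2 3
1 3 3 2 0 2
3 2 2 1 0 3
[2] 3 2 1 3 1 1
0 3 0 3 2 3
1 3 3 2 0 2
3 2 2 1 0 3
[3] 3 2 2 1 2 1
0 3 1 0 3 3
1 3 3 3 0 2
3 2 2 1 0 3
[4] 3 2 2 2 2 1
0 3 1 0 3 3
1 3 3 3 0 2
3 2 2 1 0 3
[5] 3 2 2 3 2 1
0 3 1 0 3 3
1 3 3 3 0 2
3 2 2 1 0 3
[6] 3 2 3 0 3 1
0 3 1 1 3 3
1 3 3 3 0 2
3 2 2 1 0 3
[7] 3 2 3 1 3 1
0 3 1 1 3 3
1 3 3 3 0 2
3 2 2 1 0 3
[8] 3 2 3 2 3 1
0 3 1 1 3 3
1 3 3 3 0 2
3 2 2 1 0 3
[9] 3 2 3 3 3 1
0 3 1 1 3 3
1 3 3 3 0 2
3 2 2 1 0 3
[10] 3 3 0 2 1 3
0 3 2 3 1 0
1 3 3 3 1 3
3 2 2 1 0 3
[11] 3 3 0 3 1 3
0 3 2 3 1 0
1 3 3 3 1 3
3 2 2 1 0 3
[12] 0 1 3 1 2 3
2 2 1 2 2 0
2 1 2 1 2 3
3 3 3 2 0 3
[13] 0 1 3 2 2 3
2 2 1 2 2 0
2 1 2 1 2 3
3 3 3 2 0 3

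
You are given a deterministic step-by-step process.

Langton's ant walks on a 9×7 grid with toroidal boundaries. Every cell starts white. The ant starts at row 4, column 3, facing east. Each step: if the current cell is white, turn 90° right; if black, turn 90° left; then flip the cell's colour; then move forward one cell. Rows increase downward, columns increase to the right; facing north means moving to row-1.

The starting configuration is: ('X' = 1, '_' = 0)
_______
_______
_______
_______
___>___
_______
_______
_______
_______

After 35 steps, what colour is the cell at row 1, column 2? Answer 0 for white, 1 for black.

t=0: _______
_______
_______
_______
___>___
_______
_______
_______
_______
t=1: _______
_______
_______
_______
___X___
___v___
_______
_______
_______
t=2: _______
_______
_______
_______
___X___
__<X___
_______
_______
_______
t=3: _______
_______
_______
_______
__^X___
__XX___
_______
_______
_______
t=4: _______
_______
_______
_______
__X>___
__XX___
_______
_______
_______
t=5: _______
_______
_______
___^___
__X____
__XX___
_______
_______
_______
t=6: _______
_______
_______
___X>__
__X____
__XX___
_______
_______
_______
t=7: _______
_______
_______
___XX__
__X_v__
__XX___
_______
_______
_______
t=8: _______
_______
_______
___XX__
__X<X__
__XX___
_______
_______
_______
t=9: _______
_______
_______
___^X__
__XXX__
__XX___
_______
_______
_______
t=10: _______
_______
_______
__<_X__
__XXX__
__XX___
_______
_______
_______
t=11: _______
_______
__^____
__X_X__
__XXX__
__XX___
_______
_______
_______
t=12: _______
_______
__X>___
__X_X__
__XXX__
__XX___
_______
_______
_______
t=13: _______
_______
__XX___
__XvX__
__XXX__
__XX___
_______
_______
_______
t=14: _______
_______
__XX___
__<XX__
__XXX__
__XX___
_______
_______
_______
t=15: _______
_______
__XX___
___XX__
__vXX__
__XX___
_______
_______
_______
t=16: _______
_______
__XX___
___XX__
___>X__
__XX___
_______
_______
_______
t=17: _______
_______
__XX___
___^X__
____X__
__XX___
_______
_______
_______
t=18: _______
_______
__XX___
__<_X__
____X__
__XX___
_______
_______
_______
t=19: _______
_______
__^X___
__X_X__
____X__
__XX___
_______
_______
_______
t=20: _______
_______
_<_X___
__X_X__
____X__
__XX___
_______
_______
_______
t=21: _______
_^_____
_X_X___
__X_X__
____X__
__XX___
_______
_______
_______
t=22: _______
_X>____
_X_X___
__X_X__
____X__
__XX___
_______
_______
_______
t=23: _______
_XX____
_XvX___
__X_X__
____X__
__XX___
_______
_______
_______
t=24: _______
_XX____
_<XX___
__X_X__
____X__
__XX___
_______
_______
_______
t=25: _______
_XX____
__XX___
_vX_X__
____X__
__XX___
_______
_______
_______
t=26: _______
_XX____
__XX___
<XX_X__
____X__
__XX___
_______
_______
_______
t=27: _______
_XX____
^_XX___
XXX_X__
____X__
__XX___
_______
_______
_______
t=28: _______
_XX____
X>XX___
XXX_X__
____X__
__XX___
_______
_______
_______
t=29: _______
_XX____
XXXX___
XvX_X__
____X__
__XX___
_______
_______
_______
t=30: _______
_XX____
XXXX___
X_>_X__
____X__
__XX___
_______
_______
_______
t=31: _______
_XX____
XX^X___
X___X__
____X__
__XX___
_______
_______
_______
t=32: _______
_XX____
X<_X___
X___X__
____X__
__XX___
_______
_______
_______
t=33: _______
_XX____
X__X___
Xv__X__
____X__
__XX___
_______
_______
_______
t=34: _______
_XX____
X__X___
<X__X__
____X__
__XX___
_______
_______
_______
t=35: _______
_XX____
X__X___
_X__X__
v___X__
__XX___
_______
_______
_______

1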